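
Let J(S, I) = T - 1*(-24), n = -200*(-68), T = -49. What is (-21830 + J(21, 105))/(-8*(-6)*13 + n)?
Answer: -21855/14224 ≈ -1.5365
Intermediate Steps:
n = 13600
J(S, I) = -25 (J(S, I) = -49 - 1*(-24) = -49 + 24 = -25)
(-21830 + J(21, 105))/(-8*(-6)*13 + n) = (-21830 - 25)/(-8*(-6)*13 + 13600) = -21855/(48*13 + 13600) = -21855/(624 + 13600) = -21855/14224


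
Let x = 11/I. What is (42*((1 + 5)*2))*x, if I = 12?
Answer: 462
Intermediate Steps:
x = 11/12 ≈ 0.91667
(42*((1 + 5)*2))*x = (42*((1 + 5)*2))*(11/12) = (42*(6*2))*(11/12) = (42*12)*(11/12) = 504*(11/12) = 462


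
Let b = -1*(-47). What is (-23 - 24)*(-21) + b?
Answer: 1034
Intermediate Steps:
b = 47
(-23 - 24)*(-21) + b = (-23 - 24)*(-21) + 47 = -47*(-21) + 47 = 987 + 47 = 1034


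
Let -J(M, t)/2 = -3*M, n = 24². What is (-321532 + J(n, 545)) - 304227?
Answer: -622303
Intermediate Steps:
n = 576
J(M, t) = 6*M (J(M, t) = -(-6)*M = 6*M)
(-321532 + J(n, 545)) - 304227 = (-321532 + 6*576) - 304227 = (-321532 + 3456) - 304227 = -318076 - 304227 = -622303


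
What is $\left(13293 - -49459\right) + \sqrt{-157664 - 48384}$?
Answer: $62752 + 4 i \sqrt{12878} \approx 62752.0 + 453.93 i$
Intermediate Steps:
$\left(13293 - -49459\right) + \sqrt{-157664 - 48384} = \left(13293 + 49459\right) + \sqrt{-206048} = 62752 + 4 i \sqrt{12878}$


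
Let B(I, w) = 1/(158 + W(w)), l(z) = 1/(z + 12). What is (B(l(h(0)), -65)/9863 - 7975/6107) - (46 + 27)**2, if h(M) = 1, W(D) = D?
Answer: -963186394645/180700023 ≈ -5330.3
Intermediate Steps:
l(z) = 1/(12 + z)
B(I, w) = 1/(158 + w)
(B(l(h(0)), -65)/9863 - 7975/6107) - (46 + 27)**2 = (1/((158 - 65)*9863) - 7975/6107) - (46 + 27)**2 = ((1/9863)/93 - 7975*1/6107) - 1*73**2 = ((1/93)*(1/9863) - 7975/6107) - 1*5329 = (1/917259 - 7975/6107) - 5329 = -235972078/180700023 - 5329 = -963186394645/180700023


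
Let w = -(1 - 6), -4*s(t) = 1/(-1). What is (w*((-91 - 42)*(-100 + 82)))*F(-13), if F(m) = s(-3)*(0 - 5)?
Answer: -29925/2 ≈ -14963.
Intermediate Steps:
s(t) = ¼ (s(t) = -¼/(-1) = -¼*(-1) = ¼)
w = 5 (w = -1*(-5) = 5)
F(m) = -5/4 (F(m) = (0 - 5)/4 = (¼)*(-5) = -5/4)
(w*((-91 - 42)*(-100 + 82)))*F(-13) = (5*((-91 - 42)*(-100 + 82)))*(-5/4) = (5*(-133*(-18)))*(-5/4) = (5*2394)*(-5/4) = 11970*(-5/4) = -29925/2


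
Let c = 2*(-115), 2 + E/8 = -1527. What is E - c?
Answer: -12002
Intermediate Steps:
E = -12232 (E = -16 + 8*(-1527) = -16 - 12216 = -12232)
c = -230
E - c = -12232 - 1*(-230) = -12232 + 230 = -12002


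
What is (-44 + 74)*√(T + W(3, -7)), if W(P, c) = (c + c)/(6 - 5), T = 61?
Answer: 30*√47 ≈ 205.67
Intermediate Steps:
W(P, c) = 2*c (W(P, c) = (2*c)/1 = (2*c)*1 = 2*c)
(-44 + 74)*√(T + W(3, -7)) = (-44 + 74)*√(61 + 2*(-7)) = 30*√(61 - 14) = 30*√47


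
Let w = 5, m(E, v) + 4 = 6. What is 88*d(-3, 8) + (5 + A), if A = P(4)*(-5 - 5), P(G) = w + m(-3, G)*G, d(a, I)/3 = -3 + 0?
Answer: -917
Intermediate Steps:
m(E, v) = 2 (m(E, v) = -4 + 6 = 2)
d(a, I) = -9 (d(a, I) = 3*(-3 + 0) = 3*(-3) = -9)
P(G) = 5 + 2*G
A = -130 (A = (5 + 2*4)*(-5 - 5) = (5 + 8)*(-10) = 13*(-10) = -130)
88*d(-3, 8) + (5 + A) = 88*(-9) + (5 - 130) = -792 - 125 = -917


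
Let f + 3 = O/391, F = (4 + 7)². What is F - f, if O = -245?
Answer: 48729/391 ≈ 124.63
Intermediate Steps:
F = 121 (F = 11² = 121)
f = -1418/391 (f = -3 - 245/391 = -1418/391 ≈ -3.6266)
F - f = 121 - 1*(-1418/391) = 121 + 1418/391 = 48729/391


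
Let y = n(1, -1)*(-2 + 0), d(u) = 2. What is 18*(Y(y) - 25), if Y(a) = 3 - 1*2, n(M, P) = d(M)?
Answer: -432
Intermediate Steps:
n(M, P) = 2
y = -4 (y = 2*(-2 + 0) = 2*(-2) = -4)
Y(a) = 1 (Y(a) = 3 - 2 = 1)
18*(Y(y) - 25) = 18*(1 - 25) = 18*(-24) = -432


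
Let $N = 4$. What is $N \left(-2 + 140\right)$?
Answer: $552$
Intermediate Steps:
$N \left(-2 + 140\right) = 4 \left(-2 + 140\right) = 4 \cdot 138 = 552$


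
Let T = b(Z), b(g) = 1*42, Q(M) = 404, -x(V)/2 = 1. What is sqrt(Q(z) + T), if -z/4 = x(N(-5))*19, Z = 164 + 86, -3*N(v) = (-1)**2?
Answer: sqrt(446) ≈ 21.119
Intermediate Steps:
N(v) = -1/3 (N(v) = -1/3*(-1)**2 = -1/3*1 = -1/3)
Z = 250
x(V) = -2 (x(V) = -2*1 = -2)
z = 152 (z = -(-8)*19 = -4*(-38) = 152)
b(g) = 42
T = 42
sqrt(Q(z) + T) = sqrt(404 + 42) = sqrt(446)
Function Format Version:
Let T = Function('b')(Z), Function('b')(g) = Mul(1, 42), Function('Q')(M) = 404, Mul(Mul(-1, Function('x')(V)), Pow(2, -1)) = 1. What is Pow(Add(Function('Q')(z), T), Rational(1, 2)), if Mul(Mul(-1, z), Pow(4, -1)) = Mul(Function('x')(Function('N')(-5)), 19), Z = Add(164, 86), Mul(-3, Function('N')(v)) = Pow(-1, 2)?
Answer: Pow(446, Rational(1, 2)) ≈ 21.119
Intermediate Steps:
Function('N')(v) = Rational(-1, 3) (Function('N')(v) = Mul(Rational(-1, 3), Pow(-1, 2)) = Mul(Rational(-1, 3), 1) = Rational(-1, 3))
Z = 250
Function('x')(V) = -2 (Function('x')(V) = Mul(-2, 1) = -2)
z = 152 (z = Mul(-4, Mul(-2, 19)) = Mul(-4, -38) = 152)
Function('b')(g) = 42
T = 42
Pow(Add(Function('Q')(z), T), Rational(1, 2)) = Pow(Add(404, 42), Rational(1, 2)) = Pow(446, Rational(1, 2))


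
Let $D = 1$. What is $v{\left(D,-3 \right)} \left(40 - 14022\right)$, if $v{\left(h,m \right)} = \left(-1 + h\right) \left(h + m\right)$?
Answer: $0$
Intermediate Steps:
$v{\left(D,-3 \right)} \left(40 - 14022\right) = \left(1^{2} - 1 - -3 + 1 \left(-3\right)\right) \left(40 - 14022\right) = \left(1 - 1 + 3 - 3\right) \left(40 - 14022\right) = 0 \left(-13982\right) = 0$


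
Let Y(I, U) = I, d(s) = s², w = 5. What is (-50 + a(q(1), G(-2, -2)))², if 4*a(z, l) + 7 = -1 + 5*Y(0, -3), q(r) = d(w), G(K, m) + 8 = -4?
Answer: 2704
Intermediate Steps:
G(K, m) = -12 (G(K, m) = -8 - 4 = -12)
q(r) = 25 (q(r) = 5² = 25)
a(z, l) = -2 (a(z, l) = -7/4 + (-1 + 5*0)/4 = -7/4 + (-1 + 0)/4 = -7/4 + (¼)*(-1) = -7/4 - ¼ = -2)
(-50 + a(q(1), G(-2, -2)))² = (-50 - 2)² = (-52)² = 2704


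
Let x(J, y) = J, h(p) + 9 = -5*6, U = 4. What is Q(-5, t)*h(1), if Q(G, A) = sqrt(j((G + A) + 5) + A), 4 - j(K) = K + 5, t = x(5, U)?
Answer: -39*I ≈ -39.0*I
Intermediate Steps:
h(p) = -39 (h(p) = -9 - 5*6 = -9 - 30 = -39)
t = 5
j(K) = -1 - K (j(K) = 4 - (K + 5) = 4 - (5 + K) = 4 + (-5 - K) = -1 - K)
Q(G, A) = sqrt(-6 - G) (Q(G, A) = sqrt((-1 - ((G + A) + 5)) + A) = sqrt((-1 - ((A + G) + 5)) + A) = sqrt((-1 - (5 + A + G)) + A) = sqrt((-1 + (-5 - A - G)) + A) = sqrt((-6 - A - G) + A) = sqrt(-6 - G))
Q(-5, t)*h(1) = sqrt(-6 - 1*(-5))*(-39) = sqrt(-6 + 5)*(-39) = sqrt(-1)*(-39) = I*(-39) = -39*I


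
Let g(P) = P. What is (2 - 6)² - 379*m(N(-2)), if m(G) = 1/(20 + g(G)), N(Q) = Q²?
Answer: 5/24 ≈ 0.20833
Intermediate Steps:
m(G) = 1/(20 + G)
(2 - 6)² - 379*m(N(-2)) = (2 - 6)² - 379/(20 + (-2)²) = (-4)² - 379/(20 + 4) = 16 - 379/24 = 5/24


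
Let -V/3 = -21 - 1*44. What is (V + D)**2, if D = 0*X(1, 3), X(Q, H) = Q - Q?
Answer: 38025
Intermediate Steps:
X(Q, H) = 0
V = 195 (V = -3*(-21 - 1*44) = -3*(-21 - 44) = -3*(-65) = 195)
D = 0 (D = 0*0 = 0)
(V + D)**2 = (195 + 0)**2 = 195**2 = 38025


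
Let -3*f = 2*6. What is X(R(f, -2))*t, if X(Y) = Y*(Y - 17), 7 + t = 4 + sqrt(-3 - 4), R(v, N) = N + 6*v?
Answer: -3354 + 1118*I*sqrt(7) ≈ -3354.0 + 2957.9*I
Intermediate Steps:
f = -4 (f = -2*6/3 = -1/3*12 = -4)
t = -3 + I*sqrt(7) (t = -7 + (4 + sqrt(-3 - 4)) = -7 + (4 + sqrt(-7)) = -7 + (4 + I*sqrt(7)) = -3 + I*sqrt(7) ≈ -3.0 + 2.6458*I)
X(Y) = Y*(-17 + Y)
X(R(f, -2))*t = ((-2 + 6*(-4))*(-17 + (-2 + 6*(-4))))*(-3 + I*sqrt(7)) = ((-2 - 24)*(-17 + (-2 - 24)))*(-3 + I*sqrt(7)) = (-26*(-17 - 26))*(-3 + I*sqrt(7)) = (-26*(-43))*(-3 + I*sqrt(7)) = 1118*(-3 + I*sqrt(7)) = -3354 + 1118*I*sqrt(7)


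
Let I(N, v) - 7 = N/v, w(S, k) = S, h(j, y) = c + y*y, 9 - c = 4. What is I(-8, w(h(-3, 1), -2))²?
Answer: 289/9 ≈ 32.111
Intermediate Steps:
c = 5 (c = 9 - 1*4 = 9 - 4 = 5)
h(j, y) = 5 + y² (h(j, y) = 5 + y*y = 5 + y²)
I(N, v) = 7 + N/v
I(-8, w(h(-3, 1), -2))² = (7 - 8/(5 + 1²))² = (7 - 8/(5 + 1))² = (7 - 8/6)² = (7 - 8*⅙)² = (7 - 4/3)² = (17/3)² = 289/9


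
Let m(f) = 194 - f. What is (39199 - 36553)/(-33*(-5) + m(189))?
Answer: 1323/85 ≈ 15.565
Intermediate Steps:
(39199 - 36553)/(-33*(-5) + m(189)) = (39199 - 36553)/(-33*(-5) + (194 - 1*189)) = 2646/(165 + (194 - 189)) = 2646/(165 + 5) = 2646/170 = 2646*(1/170) = 1323/85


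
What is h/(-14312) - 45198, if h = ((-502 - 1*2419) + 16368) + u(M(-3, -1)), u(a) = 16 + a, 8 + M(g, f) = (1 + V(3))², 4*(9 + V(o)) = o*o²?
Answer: -10350195721/228992 ≈ -45199.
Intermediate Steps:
V(o) = -9 + o³/4 (V(o) = -9 + (o*o²)/4 = -9 + o³/4)
M(g, f) = -103/16 (M(g, f) = -8 + (1 + (-9 + (¼)*3³))² = -8 + (1 + (-9 + (¼)*27))² = -8 + (1 + (-9 + 27/4))² = -8 + (1 - 9/4)² = -8 + (-5/4)² = -8 + 25/16 = -103/16)
h = 215305/16 (h = ((-502 - 1*2419) + 16368) + (16 - 103/16) = ((-502 - 2419) + 16368) + 153/16 = (-2921 + 16368) + 153/16 = 13447 + 153/16 = 215305/16 ≈ 13457.)
h/(-14312) - 45198 = (215305/16)/(-14312) - 45198 = (215305/16)*(-1/14312) - 45198 = -215305/228992 - 45198 = -10350195721/228992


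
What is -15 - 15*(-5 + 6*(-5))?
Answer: 510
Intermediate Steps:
-15 - 15*(-5 + 6*(-5)) = -15 - 15*(-5 - 30) = -15 - 15*(-35) = -15 + 525 = 510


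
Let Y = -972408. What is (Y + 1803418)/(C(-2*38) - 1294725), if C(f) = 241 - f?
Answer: -415505/647204 ≈ -0.64200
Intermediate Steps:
(Y + 1803418)/(C(-2*38) - 1294725) = (-972408 + 1803418)/((241 - (-2)*38) - 1294725) = 831010/((241 - 1*(-76)) - 1294725) = 831010/((241 + 76) - 1294725) = 831010/(317 - 1294725) = 831010/(-1294408) = 831010*(-1/1294408) = -415505/647204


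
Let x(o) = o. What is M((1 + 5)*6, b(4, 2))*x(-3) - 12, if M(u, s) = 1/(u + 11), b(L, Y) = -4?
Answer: -567/47 ≈ -12.064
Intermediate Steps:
M(u, s) = 1/(11 + u)
M((1 + 5)*6, b(4, 2))*x(-3) - 12 = -3/(11 + (1 + 5)*6) - 12 = -3/(11 + 6*6) - 12 = -3/(11 + 36) - 12 = -3/47 - 12 = -567/47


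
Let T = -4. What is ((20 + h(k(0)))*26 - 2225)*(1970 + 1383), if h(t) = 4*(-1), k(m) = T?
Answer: -6065577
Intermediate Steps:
k(m) = -4
h(t) = -4
((20 + h(k(0)))*26 - 2225)*(1970 + 1383) = ((20 - 4)*26 - 2225)*(1970 + 1383) = (16*26 - 2225)*3353 = (416 - 2225)*3353 = -1809*3353 = -6065577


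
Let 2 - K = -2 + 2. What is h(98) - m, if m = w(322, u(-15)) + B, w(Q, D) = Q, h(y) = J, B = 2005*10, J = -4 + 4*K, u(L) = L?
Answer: -20368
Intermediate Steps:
K = 2 (K = 2 - (-2 + 2) = 2 - 1*0 = 2 + 0 = 2)
J = 4 (J = -4 + 4*2 = -4 + 8 = 4)
B = 20050
h(y) = 4
m = 20372 (m = 322 + 20050 = 20372)
h(98) - m = 4 - 1*20372 = 4 - 20372 = -20368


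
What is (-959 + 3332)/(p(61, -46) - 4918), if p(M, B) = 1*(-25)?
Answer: -2373/4943 ≈ -0.48007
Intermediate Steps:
p(M, B) = -25
(-959 + 3332)/(p(61, -46) - 4918) = (-959 + 3332)/(-25 - 4918) = 2373/(-4943) = 2373*(-1/4943) = -2373/4943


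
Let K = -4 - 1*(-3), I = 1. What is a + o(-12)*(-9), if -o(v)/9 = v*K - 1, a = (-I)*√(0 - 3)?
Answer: 891 - I*√3 ≈ 891.0 - 1.732*I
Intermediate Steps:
K = -1 (K = -4 + 3 = -1)
a = -I*√3 (a = (-1*1)*√(0 - 3) = -√(-3) = -I*√3 ≈ -1.732*I)
o(v) = 9 + 9*v (o(v) = -9*(v*(-1) - 1) = -9*(-v - 1) = -9*(-1 - v) = 9 + 9*v)
a + o(-12)*(-9) = -I*√3 + (9 + 9*(-12))*(-9) = -I*√3 + (9 - 108)*(-9) = -I*√3 - 99*(-9) = -I*√3 + 891 = 891 - I*√3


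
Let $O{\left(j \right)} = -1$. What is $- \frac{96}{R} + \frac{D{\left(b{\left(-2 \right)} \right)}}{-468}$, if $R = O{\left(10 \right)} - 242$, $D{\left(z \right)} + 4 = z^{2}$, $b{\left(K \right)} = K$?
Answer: $\frac{32}{81} \approx 0.39506$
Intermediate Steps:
$D{\left(z \right)} = -4 + z^{2}$
$R = -243$ ($R = -1 - 242 = -243$)
$- \frac{96}{R} + \frac{D{\left(b{\left(-2 \right)} \right)}}{-468} = - \frac{96}{-243} + \frac{-4 + \left(-2\right)^{2}}{-468} = \left(-96\right) \left(- \frac{1}{243}\right) + \left(-4 + 4\right) \left(- \frac{1}{468}\right) = \frac{32}{81} + 0 \left(- \frac{1}{468}\right) = \frac{32}{81} + 0 = \frac{32}{81}$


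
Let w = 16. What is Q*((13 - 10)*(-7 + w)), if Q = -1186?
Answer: -32022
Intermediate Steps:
Q*((13 - 10)*(-7 + w)) = -1186*(13 - 10)*(-7 + 16) = -3558*9 = -1186*27 = -32022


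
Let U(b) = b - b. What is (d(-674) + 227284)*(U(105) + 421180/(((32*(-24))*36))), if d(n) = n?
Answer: -11930449975/3456 ≈ -3.4521e+6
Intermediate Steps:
U(b) = 0
(d(-674) + 227284)*(U(105) + 421180/(((32*(-24))*36))) = (-674 + 227284)*(0 + 421180/(((32*(-24))*36))) = 226610*(0 + 421180/((-768*36))) = 226610*(0 + 421180/(-27648)) = 226610*(0 + 421180*(-1/27648)) = 226610*(0 - 105295/6912) = 226610*(-105295/6912) = -11930449975/3456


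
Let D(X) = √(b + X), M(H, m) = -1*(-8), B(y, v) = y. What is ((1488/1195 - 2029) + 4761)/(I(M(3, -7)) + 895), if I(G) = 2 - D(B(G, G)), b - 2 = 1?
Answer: 1464903258/480747305 + 1633114*√11/480747305 ≈ 3.0584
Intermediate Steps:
b = 3 (b = 2 + 1 = 3)
M(H, m) = 8
D(X) = √(3 + X)
I(G) = 2 - √(3 + G)
((1488/1195 - 2029) + 4761)/(I(M(3, -7)) + 895) = ((1488/1195 - 2029) + 4761)/((2 - √(3 + 8)) + 895) = ((1488*(1/1195) - 2029) + 4761)/((2 - √11) + 895) = ((1488/1195 - 2029) + 4761)/(897 - √11) = (-2423167/1195 + 4761)/(897 - √11) = 3266228/(1195*(897 - √11))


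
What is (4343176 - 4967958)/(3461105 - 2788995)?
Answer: -312391/336055 ≈ -0.92958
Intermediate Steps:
(4343176 - 4967958)/(3461105 - 2788995) = -624782/672110 = -624782*1/672110 = -312391/336055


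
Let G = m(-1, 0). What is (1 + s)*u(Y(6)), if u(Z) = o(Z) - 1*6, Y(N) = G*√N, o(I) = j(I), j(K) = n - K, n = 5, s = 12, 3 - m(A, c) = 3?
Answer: -13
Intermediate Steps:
m(A, c) = 0 (m(A, c) = 3 - 1*3 = 3 - 3 = 0)
G = 0
j(K) = 5 - K
o(I) = 5 - I
Y(N) = 0 (Y(N) = 0*√N = 0)
u(Z) = -1 - Z (u(Z) = (5 - Z) - 1*6 = (5 - Z) - 6 = -1 - Z)
(1 + s)*u(Y(6)) = (1 + 12)*(-1 - 1*0) = 13*(-1 + 0) = 13*(-1) = -13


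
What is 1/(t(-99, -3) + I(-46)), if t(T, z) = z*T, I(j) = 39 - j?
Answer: 1/382 ≈ 0.0026178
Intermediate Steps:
t(T, z) = T*z
1/(t(-99, -3) + I(-46)) = 1/(-99*(-3) + (39 - 1*(-46))) = 1/(297 + (39 + 46)) = 1/(297 + 85) = 1/382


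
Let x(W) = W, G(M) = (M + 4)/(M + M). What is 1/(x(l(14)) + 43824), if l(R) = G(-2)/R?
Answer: 28/1227071 ≈ 2.2819e-5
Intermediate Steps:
G(M) = (4 + M)/(2*M) (G(M) = (4 + M)/((2*M)) = (4 + M)*(1/(2*M)) = (4 + M)/(2*M))
l(R) = -1/(2*R) (l(R) = ((½)*(4 - 2)/(-2))/R = ((½)*(-½)*2)/R = -1/(2*R))
1/(x(l(14)) + 43824) = 1/(-½/14 + 43824) = 1/(-½*1/14 + 43824) = 1/(-1/28 + 43824) = 1/(1227071/28) = 28/1227071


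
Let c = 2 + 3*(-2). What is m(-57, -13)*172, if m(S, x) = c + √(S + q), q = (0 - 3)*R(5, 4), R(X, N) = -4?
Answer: -688 + 516*I*√5 ≈ -688.0 + 1153.8*I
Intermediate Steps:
c = -4 (c = 2 - 6 = -4)
q = 12 (q = (0 - 3)*(-4) = -3*(-4) = 12)
m(S, x) = -4 + √(12 + S) (m(S, x) = -4 + √(S + 12) = -4 + √(12 + S))
m(-57, -13)*172 = (-4 + √(12 - 57))*172 = (-4 + √(-45))*172 = (-4 + 3*I*√5)*172 = -688 + 516*I*√5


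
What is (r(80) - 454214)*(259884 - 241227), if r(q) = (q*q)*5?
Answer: -7877246598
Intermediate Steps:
r(q) = 5*q**2 (r(q) = q**2*5 = 5*q**2)
(r(80) - 454214)*(259884 - 241227) = (5*80**2 - 454214)*(259884 - 241227) = (5*6400 - 454214)*18657 = (32000 - 454214)*18657 = -422214*18657 = -7877246598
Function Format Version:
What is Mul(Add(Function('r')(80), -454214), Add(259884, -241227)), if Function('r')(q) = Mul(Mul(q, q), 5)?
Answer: -7877246598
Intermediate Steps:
Function('r')(q) = Mul(5, Pow(q, 2)) (Function('r')(q) = Mul(Pow(q, 2), 5) = Mul(5, Pow(q, 2)))
Mul(Add(Function('r')(80), -454214), Add(259884, -241227)) = Mul(Add(Mul(5, Pow(80, 2)), -454214), Add(259884, -241227)) = Mul(Add(Mul(5, 6400), -454214), 18657) = Mul(Add(32000, -454214), 18657) = Mul(-422214, 18657) = -7877246598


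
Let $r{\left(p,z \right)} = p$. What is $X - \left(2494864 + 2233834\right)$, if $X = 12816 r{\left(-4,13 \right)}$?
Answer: $-4779962$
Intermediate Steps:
$X = -51264$ ($X = 12816 \left(-4\right) = -51264$)
$X - \left(2494864 + 2233834\right) = -51264 - \left(2494864 + 2233834\right) = -51264 - 4728698 = -4779962$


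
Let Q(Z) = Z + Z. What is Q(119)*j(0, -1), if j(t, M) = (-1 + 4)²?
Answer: 2142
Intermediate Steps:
Q(Z) = 2*Z
j(t, M) = 9 (j(t, M) = 3² = 9)
Q(119)*j(0, -1) = (2*119)*9 = 238*9 = 2142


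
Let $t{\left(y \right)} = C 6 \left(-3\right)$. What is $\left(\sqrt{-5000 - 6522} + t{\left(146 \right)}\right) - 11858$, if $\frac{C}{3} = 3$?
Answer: $-12020 + i \sqrt{11522} \approx -12020.0 + 107.34 i$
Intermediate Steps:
$C = 9$ ($C = 3 \cdot 3 = 9$)
$t{\left(y \right)} = -162$ ($t{\left(y \right)} = 9 \cdot 6 \left(-3\right) = 54 \left(-3\right) = -162$)
$\left(\sqrt{-5000 - 6522} + t{\left(146 \right)}\right) - 11858 = \left(\sqrt{-5000 - 6522} - 162\right) - 11858 = \left(\sqrt{-11522} - 162\right) - 11858 = \left(i \sqrt{11522} - 162\right) - 11858 = \left(-162 + i \sqrt{11522}\right) - 11858 = -12020 + i \sqrt{11522}$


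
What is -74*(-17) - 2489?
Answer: -1231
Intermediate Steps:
-74*(-17) - 2489 = 1258 - 2489 = -1231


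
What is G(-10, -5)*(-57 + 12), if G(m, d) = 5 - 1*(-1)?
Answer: -270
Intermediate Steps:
G(m, d) = 6 (G(m, d) = 5 + 1 = 6)
G(-10, -5)*(-57 + 12) = 6*(-57 + 12) = 6*(-45) = -270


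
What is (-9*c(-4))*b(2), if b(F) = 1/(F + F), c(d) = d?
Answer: 9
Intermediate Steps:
b(F) = 1/(2*F)
(-9*c(-4))*b(2) = (-9*(-4))*((1/2)/2) = 36*((1/2)*(1/2)) = 36*(1/4) = 9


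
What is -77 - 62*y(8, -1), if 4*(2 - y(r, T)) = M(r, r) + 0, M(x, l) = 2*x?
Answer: 47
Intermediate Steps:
y(r, T) = 2 - r/2 (y(r, T) = 2 - (2*r + 0)/4 = 2 - r/2)
-77 - 62*y(8, -1) = -77 - 62*(2 - ½*8) = -77 - 62*(2 - 4) = -77 - 62*(-2) = -77 + 124 = 47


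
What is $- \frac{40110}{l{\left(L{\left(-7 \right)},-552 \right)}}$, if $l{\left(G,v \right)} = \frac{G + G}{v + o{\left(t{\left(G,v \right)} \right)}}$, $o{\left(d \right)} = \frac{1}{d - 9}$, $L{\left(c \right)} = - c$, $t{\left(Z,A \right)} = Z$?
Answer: $\frac{3165825}{2} \approx 1.5829 \cdot 10^{6}$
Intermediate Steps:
$o{\left(d \right)} = \frac{1}{-9 + d}$
$l{\left(G,v \right)} = \frac{2 G}{v + \frac{1}{-9 + G}}$ ($l{\left(G,v \right)} = \frac{G + G}{v + \frac{1}{-9 + G}} = \frac{2 G}{v + \frac{1}{-9 + G}}$)
$- \frac{40110}{l{\left(L{\left(-7 \right)},-552 \right)}} = - \frac{40110}{2 \left(\left(-1\right) \left(-7\right)\right) \frac{1}{1 - 552 \left(-9 - -7\right)} \left(-9 - -7\right)} = - \frac{40110}{2 \cdot 7 \frac{1}{1 - 552 \left(-9 + 7\right)} \left(-9 + 7\right)} = - \frac{40110}{2 \cdot 7 \frac{1}{1 - -1104} \left(-2\right)} = - \frac{40110}{2 \cdot 7 \frac{1}{1 + 1104} \left(-2\right)} = - \frac{40110}{2 \cdot 7 \cdot \frac{1}{1105} \left(-2\right)} = - \frac{40110}{- \frac{28}{1105}} = \left(-40110\right) \left(- \frac{1105}{28}\right) = \frac{3165825}{2}$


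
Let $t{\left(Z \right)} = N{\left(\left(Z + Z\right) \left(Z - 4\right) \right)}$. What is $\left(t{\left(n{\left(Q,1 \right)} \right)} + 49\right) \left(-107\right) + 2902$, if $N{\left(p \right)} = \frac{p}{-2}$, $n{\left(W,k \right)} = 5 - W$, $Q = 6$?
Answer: $-1806$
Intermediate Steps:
$N{\left(p \right)} = - \frac{p}{2}$ ($N{\left(p \right)} = p \left(- \frac{1}{2}\right) = - \frac{p}{2}$)
$t{\left(Z \right)} = - Z \left(-4 + Z\right)$ ($t{\left(Z \right)} = - \frac{\left(Z + Z\right) \left(Z - 4\right)}{2} = - \frac{2 Z \left(-4 + Z\right)}{2} = - Z \left(-4 + Z\right)$)
$\left(t{\left(n{\left(Q,1 \right)} \right)} + 49\right) \left(-107\right) + 2902 = \left(\left(5 - 6\right) \left(4 - \left(5 - 6\right)\right) + 49\right) \left(-107\right) + 2902 = \left(- (4 - -1) + 49\right) \left(-107\right) + 2902 = \left(- (4 + 1) + 49\right) \left(-107\right) + 2902 = \left(\left(-1\right) 5 + 49\right) \left(-107\right) + 2902 = \left(-5 + 49\right) \left(-107\right) + 2902 = 44 \left(-107\right) + 2902 = -4708 + 2902 = -1806$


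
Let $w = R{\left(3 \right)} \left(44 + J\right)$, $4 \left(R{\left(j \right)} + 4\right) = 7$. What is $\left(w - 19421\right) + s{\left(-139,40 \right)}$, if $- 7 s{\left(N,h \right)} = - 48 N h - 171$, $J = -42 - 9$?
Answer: $- \frac{1610183}{28} \approx -57507.0$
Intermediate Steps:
$J = -51$ ($J = -42 - 9 = -51$)
$R{\left(j \right)} = - \frac{9}{4}$ ($R{\left(j \right)} = -4 + \frac{1}{4} \cdot 7 = -4 + \frac{7}{4} = - \frac{9}{4}$)
$s{\left(N,h \right)} = \frac{171}{7} + \frac{48 N h}{7}$ ($s{\left(N,h \right)} = - \frac{- 48 N h - 171}{7} = - \frac{-171 - 48 N h}{7} = \frac{171}{7} + \frac{48 N h}{7}$)
$w = \frac{63}{4}$ ($w = - \frac{9 \left(44 - 51\right)}{4} = \left(- \frac{9}{4}\right) \left(-7\right) = \frac{63}{4} \approx 15.75$)
$\left(w - 19421\right) + s{\left(-139,40 \right)} = \left(\frac{63}{4} - 19421\right) + \left(\frac{171}{7} + \frac{48}{7} \left(-139\right) 40\right) = - \frac{77621}{4} + \left(\frac{171}{7} - \frac{266880}{7}\right) = - \frac{77621}{4} - \frac{266709}{7} = - \frac{1610183}{28}$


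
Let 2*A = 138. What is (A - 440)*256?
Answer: -94976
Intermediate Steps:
A = 69 (A = (½)*138 = 69)
(A - 440)*256 = (69 - 440)*256 = -371*256 = -94976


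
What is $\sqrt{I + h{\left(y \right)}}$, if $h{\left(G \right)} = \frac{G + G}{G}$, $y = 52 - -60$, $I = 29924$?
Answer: $\sqrt{29926} \approx 172.99$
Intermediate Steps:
$y = 112$ ($y = 52 + 60 = 112$)
$h{\left(G \right)} = 2$ ($h{\left(G \right)} = \frac{2 G}{G} = 2$)
$\sqrt{I + h{\left(y \right)}} = \sqrt{29924 + 2} = \sqrt{29926}$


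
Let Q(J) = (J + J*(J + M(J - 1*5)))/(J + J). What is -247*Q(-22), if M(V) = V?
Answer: 5928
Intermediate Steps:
Q(J) = (J + J*(-5 + 2*J))/(2*J) (Q(J) = (J + J*(J + (J - 1*5)))/(J + J) = (J + J*(J + (J - 5)))/((2*J)) = (J + J*(J + (-5 + J)))*(1/(2*J)) = (J + J*(-5 + 2*J))*(1/(2*J)) = (J + J*(-5 + 2*J))/(2*J))
-247*Q(-22) = -247*(-2 - 22) = -247*(-24) = 5928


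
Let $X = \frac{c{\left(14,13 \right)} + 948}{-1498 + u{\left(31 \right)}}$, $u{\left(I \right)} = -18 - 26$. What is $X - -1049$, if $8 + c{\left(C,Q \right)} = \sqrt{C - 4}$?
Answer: $\frac{808309}{771} - \frac{\sqrt{10}}{1542} \approx 1048.4$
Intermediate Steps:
$u{\left(I \right)} = -44$ ($u{\left(I \right)} = -18 - 26 = -44$)
$c{\left(C,Q \right)} = -8 + \sqrt{-4 + C}$ ($c{\left(C,Q \right)} = -8 + \sqrt{C - 4} = -8 + \sqrt{-4 + C}$)
$X = - \frac{470}{771} - \frac{\sqrt{10}}{1542}$ ($X = \frac{\left(-8 + \sqrt{-4 + 14}\right) + 948}{-1498 - 44} = \frac{\left(-8 + \sqrt{10}\right) + 948}{-1542} = \left(940 + \sqrt{10}\right) \left(- \frac{1}{1542}\right) = - \frac{470}{771} - \frac{\sqrt{10}}{1542} \approx -0.61165$)
$X - -1049 = \left(- \frac{470}{771} - \frac{\sqrt{10}}{1542}\right) - -1049 = \left(- \frac{470}{771} - \frac{\sqrt{10}}{1542}\right) + 1049 = \frac{808309}{771} - \frac{\sqrt{10}}{1542}$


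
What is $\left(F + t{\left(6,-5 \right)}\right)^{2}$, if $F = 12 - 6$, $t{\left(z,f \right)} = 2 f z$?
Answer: $2916$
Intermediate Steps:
$t{\left(z,f \right)} = 2 f z$
$F = 6$ ($F = 12 - 6 = 6$)
$\left(F + t{\left(6,-5 \right)}\right)^{2} = \left(6 + 2 \left(-5\right) 6\right)^{2} = \left(6 - 60\right)^{2} = \left(-54\right)^{2} = 2916$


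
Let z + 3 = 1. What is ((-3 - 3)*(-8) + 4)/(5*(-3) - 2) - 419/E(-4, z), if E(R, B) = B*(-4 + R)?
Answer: -7955/272 ≈ -29.246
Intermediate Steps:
z = -2 (z = -3 + 1 = -2)
((-3 - 3)*(-8) + 4)/(5*(-3) - 2) - 419/E(-4, z) = ((-3 - 3)*(-8) + 4)/(5*(-3) - 2) - 419*(-1/(2*(-4 - 4))) = (-6*(-8) + 4)/(-15 - 2) - 419/((-2*(-8))) = (48 + 4)/(-17) - 419/16 = 52*(-1/17) - 419*1/16 = -52/17 - 419/16 = -7955/272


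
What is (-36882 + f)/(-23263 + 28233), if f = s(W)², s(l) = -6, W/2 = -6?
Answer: -18423/2485 ≈ -7.4137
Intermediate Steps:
W = -12 (W = 2*(-6) = -12)
f = 36 (f = (-6)² = 36)
(-36882 + f)/(-23263 + 28233) = (-36882 + 36)/(-23263 + 28233) = -36846/4970 = -36846*1/4970 = -18423/2485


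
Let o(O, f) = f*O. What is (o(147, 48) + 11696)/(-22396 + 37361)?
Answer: 18752/14965 ≈ 1.2531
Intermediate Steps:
o(O, f) = O*f
(o(147, 48) + 11696)/(-22396 + 37361) = (147*48 + 11696)/(-22396 + 37361) = (7056 + 11696)/14965 = 18752*(1/14965) = 18752/14965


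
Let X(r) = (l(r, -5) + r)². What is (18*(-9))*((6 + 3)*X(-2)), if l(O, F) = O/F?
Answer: -93312/25 ≈ -3732.5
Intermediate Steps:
X(r) = 16*r²/25 (X(r) = (r/(-5) + r)² = (r*(-⅕) + r)² = (-r/5 + r)² = (4*r/5)² = 16*r²/25)
(18*(-9))*((6 + 3)*X(-2)) = (18*(-9))*((6 + 3)*((16/25)*(-2)²)) = -1458*(16/25)*4 = -1458*64/25 = -162*576/25 = -93312/25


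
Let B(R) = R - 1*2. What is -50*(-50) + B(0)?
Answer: 2498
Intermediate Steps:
B(R) = -2 + R (B(R) = R - 2 = -2 + R)
-50*(-50) + B(0) = -50*(-50) + (-2 + 0) = 2500 - 2 = 2498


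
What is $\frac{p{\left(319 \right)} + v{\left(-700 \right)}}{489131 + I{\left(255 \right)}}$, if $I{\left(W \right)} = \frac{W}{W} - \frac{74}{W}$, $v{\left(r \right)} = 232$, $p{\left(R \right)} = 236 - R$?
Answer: $\frac{37995}{124728586} \approx 0.00030462$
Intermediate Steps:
$I{\left(W \right)} = 1 - \frac{74}{W}$
$\frac{p{\left(319 \right)} + v{\left(-700 \right)}}{489131 + I{\left(255 \right)}} = \frac{\left(236 - 319\right) + 232}{489131 + \frac{-74 + 255}{255}} = \frac{\left(236 - 319\right) + 232}{489131 + \frac{1}{255} \cdot 181} = \frac{-83 + 232}{489131 + \frac{181}{255}} = \frac{149}{\frac{124728586}{255}} = 149 \cdot \frac{255}{124728586} = \frac{37995}{124728586}$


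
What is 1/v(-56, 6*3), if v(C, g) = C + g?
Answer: -1/38 ≈ -0.026316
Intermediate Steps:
1/v(-56, 6*3) = 1/(-56 + 6*3) = 1/(-56 + 18) = 1/(-38) = -1/38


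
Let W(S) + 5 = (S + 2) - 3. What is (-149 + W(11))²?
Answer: 20736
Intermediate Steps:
W(S) = -6 + S (W(S) = -5 + ((S + 2) - 3) = -5 + ((2 + S) - 3) = -5 + (-1 + S) = -6 + S)
(-149 + W(11))² = (-149 + (-6 + 11))² = (-149 + 5)² = (-144)² = 20736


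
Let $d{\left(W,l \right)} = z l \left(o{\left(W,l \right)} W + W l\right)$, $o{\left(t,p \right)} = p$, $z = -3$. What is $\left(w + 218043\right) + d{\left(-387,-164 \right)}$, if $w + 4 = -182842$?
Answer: $62487709$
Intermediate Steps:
$w = -182846$ ($w = -4 - 182842 = -182846$)
$d{\left(W,l \right)} = - 6 W l^{2}$ ($d{\left(W,l \right)} = - 3 l \left(l W + W l\right) = - 3 l \left(W l + W l\right) = - 3 l 2 W l = - 6 W l^{2}$)
$\left(w + 218043\right) + d{\left(-387,-164 \right)} = \left(-182846 + 218043\right) - - 2322 \left(-164\right)^{2} = 35197 - \left(-2322\right) 26896 = 35197 + 62452512 = 62487709$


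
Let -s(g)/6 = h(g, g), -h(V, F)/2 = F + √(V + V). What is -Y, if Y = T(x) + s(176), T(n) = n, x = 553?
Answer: -2665 - 48*√22 ≈ -2890.1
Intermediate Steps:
h(V, F) = -2*F - 2*√2*√V (h(V, F) = -2*(F + √(V + V)) = -2*(F + √(2*V)) = -2*(F + √2*√V) = -2*F - 2*√2*√V)
s(g) = 12*g + 12*√2*√g (s(g) = -6*(-2*g - 2*√2*√g) = 12*g + 12*√2*√g)
Y = 2665 + 48*√22 (Y = 553 + (12*176 + 12*√2*√176) = 553 + (2112 + 12*√2*(4*√11)) = 553 + (2112 + 48*√22) = 2665 + 48*√22 ≈ 2890.1)
-Y = -(2665 + 48*√22) = -2665 - 48*√22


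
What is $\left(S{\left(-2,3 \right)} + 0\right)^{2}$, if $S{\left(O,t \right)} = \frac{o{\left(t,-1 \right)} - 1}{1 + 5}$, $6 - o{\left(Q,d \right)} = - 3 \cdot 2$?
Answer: $\frac{121}{36} \approx 3.3611$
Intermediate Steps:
$o{\left(Q,d \right)} = 12$ ($o{\left(Q,d \right)} = 6 - - 3 \cdot 2 = 6 - \left(-1\right) 6 = 6 - -6 = 6 + 6 = 12$)
$S{\left(O,t \right)} = \frac{11}{6}$ ($S{\left(O,t \right)} = \frac{12 - 1}{1 + 5} = \frac{11}{6}$)
$\left(S{\left(-2,3 \right)} + 0\right)^{2} = \left(\frac{11}{6} + 0\right)^{2} = \left(\frac{11}{6}\right)^{2} = \frac{121}{36}$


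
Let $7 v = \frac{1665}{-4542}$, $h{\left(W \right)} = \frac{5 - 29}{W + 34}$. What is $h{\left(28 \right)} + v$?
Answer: $- \frac{144381}{328538} \approx -0.43947$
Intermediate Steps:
$h{\left(W \right)} = - \frac{24}{34 + W}$
$v = - \frac{555}{10598}$ ($v = \frac{1665 \frac{1}{-4542}}{7} = \frac{1665 \left(- \frac{1}{4542}\right)}{7} = \frac{1}{7} \left(- \frac{555}{1514}\right) = - \frac{555}{10598} \approx -0.052368$)
$h{\left(28 \right)} + v = - \frac{24}{34 + 28} - \frac{555}{10598} = - \frac{24}{62} - \frac{555}{10598} = \left(-24\right) \frac{1}{62} - \frac{555}{10598} = - \frac{12}{31} - \frac{555}{10598} = - \frac{144381}{328538}$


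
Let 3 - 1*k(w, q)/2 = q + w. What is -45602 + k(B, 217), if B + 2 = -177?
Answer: -45672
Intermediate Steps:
B = -179 (B = -2 - 177 = -179)
k(w, q) = 6 - 2*q - 2*w (k(w, q) = 6 - 2*(q + w) = 6 + (-2*q - 2*w) = 6 - 2*q - 2*w)
-45602 + k(B, 217) = -45602 + (6 - 2*217 - 2*(-179)) = -45602 + (6 - 434 + 358) = -45602 - 70 = -45672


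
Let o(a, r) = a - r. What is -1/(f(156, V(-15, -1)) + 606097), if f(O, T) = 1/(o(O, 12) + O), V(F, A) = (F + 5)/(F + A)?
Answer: -300/181829101 ≈ -1.6499e-6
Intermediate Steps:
V(F, A) = (5 + F)/(A + F)
f(O, T) = 1/(-12 + 2*O) (f(O, T) = 1/((O - 1*12) + O) = 1/((O - 12) + O) = 1/((-12 + O) + O) = 1/(-12 + 2*O))
-1/(f(156, V(-15, -1)) + 606097) = -1/(1/(2*(-6 + 156)) + 606097) = -1/((½)/150 + 606097) = -1/((½)*(1/150) + 606097) = -1/(1/300 + 606097) = -1/181829101/300 = -1*300/181829101 = -300/181829101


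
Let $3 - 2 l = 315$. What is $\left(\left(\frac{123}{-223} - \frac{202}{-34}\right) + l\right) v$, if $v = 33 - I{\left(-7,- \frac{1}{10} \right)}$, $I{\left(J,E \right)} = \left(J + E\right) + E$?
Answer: $- \frac{114763764}{18955} \approx -6054.5$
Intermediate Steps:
$I{\left(J,E \right)} = J + 2 E$ ($I{\left(J,E \right)} = \left(E + J\right) + E = J + 2 E$)
$l = -156$ ($l = \frac{3}{2} - \frac{315}{2} = -156$)
$v = \frac{201}{5}$ ($v = 33 - \left(-7 + 2 \left(- \frac{1}{10}\right)\right) = 33 - \left(-7 - \frac{1}{5}\right) = 33 - - \frac{36}{5} = 33 + \frac{36}{5} = \frac{201}{5} \approx 40.2$)
$\left(\left(\frac{123}{-223} - \frac{202}{-34}\right) + l\right) v = \left(\left(\frac{123}{-223} - \frac{202}{-34}\right) - 156\right) \frac{201}{5} = \left(\left(123 \left(- \frac{1}{223}\right) - - \frac{101}{17}\right) - 156\right) \frac{201}{5} = \left(\left(- \frac{123}{223} + \frac{101}{17}\right) - 156\right) \frac{201}{5} = \left(\frac{20432}{3791} - 156\right) \frac{201}{5} = \left(- \frac{570964}{3791}\right) \frac{201}{5} = - \frac{114763764}{18955}$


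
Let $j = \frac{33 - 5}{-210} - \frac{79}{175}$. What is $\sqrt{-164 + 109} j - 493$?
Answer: $-493 - \frac{307 i \sqrt{55}}{525} \approx -493.0 - 4.3367 i$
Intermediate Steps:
$j = - \frac{307}{525}$ ($j = \left(33 - 5\right) \left(- \frac{1}{210}\right) - \frac{79}{175} = 28 \left(- \frac{1}{210}\right) - \frac{79}{175} = - \frac{2}{15} - \frac{79}{175} = - \frac{307}{525} \approx -0.58476$)
$\sqrt{-164 + 109} j - 493 = \sqrt{-164 + 109} \left(- \frac{307}{525}\right) - 493 = \sqrt{-55} \left(- \frac{307}{525}\right) - 493 = i \sqrt{55} \left(- \frac{307}{525}\right) - 493 = - \frac{307 i \sqrt{55}}{525} - 493 = -493 - \frac{307 i \sqrt{55}}{525}$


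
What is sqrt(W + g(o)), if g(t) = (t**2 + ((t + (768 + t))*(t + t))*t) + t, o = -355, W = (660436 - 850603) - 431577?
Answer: sqrt(14122826) ≈ 3758.0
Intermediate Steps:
W = -621744 (W = -190167 - 431577 = -621744)
g(t) = t + t**2 + 2*t**2*(768 + 2*t) (g(t) = (t**2 + ((768 + 2*t)*(2*t))*t) + t = (t**2 + (2*t*(768 + 2*t))*t) + t = (t**2 + 2*t**2*(768 + 2*t)) + t = t + t**2 + 2*t**2*(768 + 2*t))
sqrt(W + g(o)) = sqrt(-621744 - 355*(1 + 4*(-355)**2 + 1537*(-355))) = sqrt(-621744 - 355*(1 + 4*126025 - 545635)) = sqrt(-621744 - 355*(1 + 504100 - 545635)) = sqrt(-621744 - 355*(-41534)) = sqrt(-621744 + 14744570) = sqrt(14122826)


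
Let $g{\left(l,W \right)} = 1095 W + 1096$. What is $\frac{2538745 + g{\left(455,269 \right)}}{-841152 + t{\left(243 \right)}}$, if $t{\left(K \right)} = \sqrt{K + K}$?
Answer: $- \frac{397359644032}{117922781103} - \frac{1417198 \sqrt{6}}{39307593701} \approx -3.3697$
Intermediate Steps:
$g{\left(l,W \right)} = 1096 + 1095 W$
$t{\left(K \right)} = \sqrt{2} \sqrt{K}$ ($t{\left(K \right)} = \sqrt{2 K} = \sqrt{2} \sqrt{K}$)
$\frac{2538745 + g{\left(455,269 \right)}}{-841152 + t{\left(243 \right)}} = \frac{2538745 + \left(1096 + 1095 \cdot 269\right)}{-841152 + \sqrt{2} \sqrt{243}} = \frac{2538745 + \left(1096 + 294555\right)}{-841152 + \sqrt{2} \cdot 9 \sqrt{3}} = \frac{2538745 + 295651}{-841152 + 9 \sqrt{6}} = \frac{2834396}{-841152 + 9 \sqrt{6}}$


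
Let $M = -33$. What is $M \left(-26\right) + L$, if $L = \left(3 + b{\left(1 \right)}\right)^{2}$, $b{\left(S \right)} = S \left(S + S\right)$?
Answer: $883$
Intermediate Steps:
$b{\left(S \right)} = 2 S^{2}$ ($b{\left(S \right)} = S 2 S = 2 S^{2}$)
$L = 25$ ($L = \left(3 + 2 \cdot 1^{2}\right)^{2} = \left(3 + 2 \cdot 1\right)^{2} = \left(3 + 2\right)^{2} = 5^{2} = 25$)
$M \left(-26\right) + L = \left(-33\right) \left(-26\right) + 25 = 858 + 25 = 883$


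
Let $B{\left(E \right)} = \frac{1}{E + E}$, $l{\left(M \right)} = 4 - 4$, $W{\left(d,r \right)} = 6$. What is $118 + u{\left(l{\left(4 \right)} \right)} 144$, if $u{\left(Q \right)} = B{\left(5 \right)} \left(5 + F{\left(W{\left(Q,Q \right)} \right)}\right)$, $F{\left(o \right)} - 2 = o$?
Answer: $\frac{1526}{5} \approx 305.2$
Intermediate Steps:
$F{\left(o \right)} = 2 + o$
$l{\left(M \right)} = 0$ ($l{\left(M \right)} = 4 - 4 = 0$)
$B{\left(E \right)} = \frac{1}{2 E}$
$u{\left(Q \right)} = \frac{13}{10}$ ($u{\left(Q \right)} = \frac{1}{2 \cdot 5} \left(5 + \left(2 + 6\right)\right) = \frac{1}{2} \cdot \frac{1}{5} \left(5 + 8\right) = \frac{1}{10} \cdot 13 = \frac{13}{10}$)
$118 + u{\left(l{\left(4 \right)} \right)} 144 = 118 + \frac{13}{10} \cdot 144 = 118 + \frac{936}{5} = \frac{1526}{5}$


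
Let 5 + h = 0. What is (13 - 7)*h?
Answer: -30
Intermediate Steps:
h = -5 (h = -5 + 0 = -5)
(13 - 7)*h = (13 - 7)*(-5) = 6*(-5) = -30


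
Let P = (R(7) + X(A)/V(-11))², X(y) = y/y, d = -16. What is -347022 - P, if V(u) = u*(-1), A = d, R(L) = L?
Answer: -41995746/121 ≈ -3.4707e+5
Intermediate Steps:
A = -16
X(y) = 1
V(u) = -u
P = 6084/121 (P = (7 + 1/(-1*(-11)))² = (7 + 1/11)² = (78/11)² = 6084/121 ≈ 50.281)
-347022 - P = -347022 - 1*6084/121 = -347022 - 6084/121 = -41995746/121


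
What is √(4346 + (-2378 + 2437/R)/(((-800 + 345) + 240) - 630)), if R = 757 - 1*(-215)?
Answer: √53577789285/3510 ≈ 65.946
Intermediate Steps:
R = 972 (R = 757 + 215 = 972)
√(4346 + (-2378 + 2437/R)/(((-800 + 345) + 240) - 630)) = √(4346 + (-2378 + 2437/972)/(((-800 + 345) + 240) - 630)) = √(4346 + (-2378 + 2437*(1/972))/((-455 + 240) - 630)) = √(4346 + (-2378 + 2437/972)/(-215 - 630)) = √(4346 - 2308979/972/(-845)) = √(4346 - 2308979/972*(-1/845)) = √(4346 + 2308979/821340) = √(3571852619/821340) = √53577789285/3510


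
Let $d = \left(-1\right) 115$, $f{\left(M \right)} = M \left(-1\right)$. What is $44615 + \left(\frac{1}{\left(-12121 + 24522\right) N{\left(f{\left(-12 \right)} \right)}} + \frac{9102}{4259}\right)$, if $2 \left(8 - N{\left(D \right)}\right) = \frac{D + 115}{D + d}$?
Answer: $\frac{4182774052034279}{93748149725} \approx 44617.0$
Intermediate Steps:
$f{\left(M \right)} = - M$
$d = -115$
$N{\left(D \right)} = 8 - \frac{115 + D}{2 \left(-115 + D\right)}$ ($N{\left(D \right)} = 8 - \frac{\left(D + 115\right) \frac{1}{D - 115}}{2} = 8 - \frac{\left(115 + D\right) \frac{1}{-115 + D}}{2} = 8 - \frac{\frac{1}{-115 + D} \left(115 + D\right)}{2} = 8 - \frac{115 + D}{2 \left(-115 + D\right)}$)
$44615 + \left(\frac{1}{\left(-12121 + 24522\right) N{\left(f{\left(-12 \right)} \right)}} + \frac{9102}{4259}\right) = 44615 + \left(\frac{1}{\left(-12121 + 24522\right) \frac{5 \left(-391 + 3 \left(\left(-1\right) \left(-12\right)\right)\right)}{2 \left(-115 - -12\right)}} + \frac{9102}{4259}\right) = 44615 + \left(\frac{1}{12401 \frac{5 \left(-391 + 3 \cdot 12\right)}{2 \left(-115 + 12\right)}} + 9102 \cdot \frac{1}{4259}\right) = 44615 + \left(\frac{1}{12401 \frac{5 \left(-391 + 36\right)}{2 \left(-103\right)}} + \frac{9102}{4259}\right) = 44615 + \left(\frac{1}{12401 \cdot \frac{5}{2} \left(- \frac{1}{103}\right) \left(-355\right)} + \frac{9102}{4259}\right) = 44615 + \left(\frac{1}{12401 \cdot \frac{1775}{206}} + \frac{9102}{4259}\right) = 44615 + \left(\frac{1}{12401} \cdot \frac{206}{1775} + \frac{9102}{4259}\right) = 44615 + \left(\frac{206}{22011775} + \frac{9102}{4259}\right) = 44615 + \frac{200352053404}{93748149725} = \frac{4182774052034279}{93748149725}$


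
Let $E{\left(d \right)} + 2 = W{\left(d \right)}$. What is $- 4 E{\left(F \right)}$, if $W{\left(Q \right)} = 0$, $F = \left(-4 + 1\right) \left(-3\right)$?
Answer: $8$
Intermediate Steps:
$F = 9$ ($F = \left(-3\right) \left(-3\right) = 9$)
$E{\left(d \right)} = -2$ ($E{\left(d \right)} = -2 + 0 = -2$)
$- 4 E{\left(F \right)} = \left(-4\right) \left(-2\right) = 8$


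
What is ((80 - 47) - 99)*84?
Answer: -5544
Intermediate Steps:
((80 - 47) - 99)*84 = (33 - 99)*84 = -66*84 = -5544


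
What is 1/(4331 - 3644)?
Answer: 1/687 ≈ 0.0014556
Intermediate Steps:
1/(4331 - 3644) = 1/687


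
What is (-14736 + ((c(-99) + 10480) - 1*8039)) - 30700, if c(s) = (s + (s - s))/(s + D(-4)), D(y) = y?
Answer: -4428386/103 ≈ -42994.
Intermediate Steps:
c(s) = s/(-4 + s) (c(s) = (s + (s - s))/(s - 4) = (s + 0)/(-4 + s) = s/(-4 + s))
(-14736 + ((c(-99) + 10480) - 1*8039)) - 30700 = (-14736 + ((-99/(-4 - 99) + 10480) - 1*8039)) - 30700 = (-14736 + ((-99/(-103) + 10480) - 8039)) - 30700 = (-14736 + ((-99*(-1/103) + 10480) - 8039)) - 30700 = (-14736 + ((99/103 + 10480) - 8039)) - 30700 = (-14736 + (1079539/103 - 8039)) - 30700 = (-14736 + 251522/103) - 30700 = -1266286/103 - 30700 = -4428386/103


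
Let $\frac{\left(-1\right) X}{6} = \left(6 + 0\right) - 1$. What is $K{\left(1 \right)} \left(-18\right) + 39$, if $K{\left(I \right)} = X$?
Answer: $579$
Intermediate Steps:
$X = -30$ ($X = - 6 \left(\left(6 + 0\right) - 1\right) = - 6 \left(6 - 1\right) = \left(-6\right) 5 = -30$)
$K{\left(I \right)} = -30$
$K{\left(1 \right)} \left(-18\right) + 39 = \left(-30\right) \left(-18\right) + 39 = 540 + 39 = 579$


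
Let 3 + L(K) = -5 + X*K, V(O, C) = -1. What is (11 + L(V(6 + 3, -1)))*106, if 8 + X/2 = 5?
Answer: 954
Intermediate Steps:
X = -6 (X = -16 + 2*5 = -16 + 10 = -6)
L(K) = -8 - 6*K (L(K) = -3 + (-5 - 6*K) = -8 - 6*K)
(11 + L(V(6 + 3, -1)))*106 = (11 + (-8 - 6*(-1)))*106 = (11 + (-8 + 6))*106 = (11 - 2)*106 = 9*106 = 954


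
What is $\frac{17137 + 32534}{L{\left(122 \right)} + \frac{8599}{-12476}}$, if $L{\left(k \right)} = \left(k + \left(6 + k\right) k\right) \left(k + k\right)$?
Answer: $\frac{619695396}{47908729673} \approx 0.012935$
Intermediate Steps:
$L{\left(k \right)} = 2 k \left(k + k \left(6 + k\right)\right)$ ($L{\left(k \right)} = \left(k + k \left(6 + k\right)\right) 2 k = 2 k \left(k + k \left(6 + k\right)\right)$)
$\frac{17137 + 32534}{L{\left(122 \right)} + \frac{8599}{-12476}} = \frac{17137 + 32534}{2 \cdot 122^{2} \left(7 + 122\right) + \frac{8599}{-12476}} = \frac{49671}{2 \cdot 14884 \cdot 129 + 8599 \left(- \frac{1}{12476}\right)} = \frac{49671}{3840072 - \frac{8599}{12476}} = \frac{49671}{\frac{47908729673}{12476}} = 49671 \cdot \frac{12476}{47908729673} = \frac{619695396}{47908729673}$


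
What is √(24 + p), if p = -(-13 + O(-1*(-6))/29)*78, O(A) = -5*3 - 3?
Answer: √913674/29 ≈ 32.961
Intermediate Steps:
O(A) = -18 (O(A) = -15 - 3 = -18)
p = 30810/29 (p = -(-13 - 18/29)*78 = -(-395)*78/29 = -1*(-30810/29) = 30810/29 ≈ 1062.4)
√(24 + p) = √(24 + 30810/29) = √(31506/29) = √913674/29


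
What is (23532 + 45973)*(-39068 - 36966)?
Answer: -5284743170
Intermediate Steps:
(23532 + 45973)*(-39068 - 36966) = 69505*(-76034) = -5284743170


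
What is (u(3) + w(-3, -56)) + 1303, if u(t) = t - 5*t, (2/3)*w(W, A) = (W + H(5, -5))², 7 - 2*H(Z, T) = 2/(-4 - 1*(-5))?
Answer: 10331/8 ≈ 1291.4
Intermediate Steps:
H(Z, T) = 5/2 (H(Z, T) = 7/2 - 1/(-4 - 1*(-5)) = 7/2 - 1/(-4 + 5) = 7/2 - 1/1 = 7/2 - 1 = 5/2)
w(W, A) = 3*(5/2 + W)²/2 (w(W, A) = 3*(W + 5/2)²/2 = 3*(5/2 + W)²/2)
u(t) = -4*t
(u(3) + w(-3, -56)) + 1303 = (-4*3 + 3*(5 + 2*(-3))²/8) + 1303 = (-12 + 3*(5 - 6)²/8) + 1303 = (-12 + (3/8)*(-1)²) + 1303 = (-12 + (3/8)*1) + 1303 = (-12 + 3/8) + 1303 = -93/8 + 1303 = 10331/8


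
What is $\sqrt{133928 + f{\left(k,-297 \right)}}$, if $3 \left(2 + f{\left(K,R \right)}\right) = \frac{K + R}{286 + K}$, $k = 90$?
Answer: $\frac{3 \sqrt{525941562}}{188} \approx 365.96$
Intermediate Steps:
$f{\left(K,R \right)} = -2 + \frac{K + R}{3 \left(286 + K\right)}$ ($f{\left(K,R \right)} = -2 + \frac{\left(K + R\right) \frac{1}{286 + K}}{3} = -2 + \frac{\frac{1}{286 + K} \left(K + R\right)}{3} = -2 + \frac{K + R}{3 \left(286 + K\right)}$)
$\sqrt{133928 + f{\left(k,-297 \right)}} = \sqrt{133928 + \frac{-1716 - 297 - 450}{3 \left(286 + 90\right)}} = \sqrt{133928 + \frac{-1716 - 297 - 450}{3 \cdot 376}} = \sqrt{133928 + \frac{1}{3} \cdot \frac{1}{376} \left(-2463\right)} = \sqrt{133928 - \frac{821}{376}} = \sqrt{\frac{50356107}{376}} = \frac{3 \sqrt{525941562}}{188}$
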